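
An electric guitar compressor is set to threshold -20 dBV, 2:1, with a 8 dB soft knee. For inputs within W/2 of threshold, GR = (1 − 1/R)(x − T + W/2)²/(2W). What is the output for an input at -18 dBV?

-19.125 dBV

x − T + W/2 = -18 − (-20) + 4 = 6.
GR = (1 − 1/2) × 6² / 16 = 0.5 × 36 / 16 = 1.125 dB.
Output = -18 − 1.125 = -19.125 dBV.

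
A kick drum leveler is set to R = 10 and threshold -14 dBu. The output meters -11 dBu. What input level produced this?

Post-compression overshoot = -11 − (-14) = 3 dB.
Undo the ratio: input overshoot = 3 × 10 = 30 dB, giving input = 16 dBu.

16 dBu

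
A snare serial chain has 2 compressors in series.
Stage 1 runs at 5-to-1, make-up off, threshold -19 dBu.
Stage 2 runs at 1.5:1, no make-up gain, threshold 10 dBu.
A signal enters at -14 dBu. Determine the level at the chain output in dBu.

-18 dBu

Stage 1: overshoot 5 dB → 5/5 = 1 dB → -18 dBu.
Stage 2: -18 dBu ≤ 10 dBu, so stage 2 doesn't engage; output -18 dBu.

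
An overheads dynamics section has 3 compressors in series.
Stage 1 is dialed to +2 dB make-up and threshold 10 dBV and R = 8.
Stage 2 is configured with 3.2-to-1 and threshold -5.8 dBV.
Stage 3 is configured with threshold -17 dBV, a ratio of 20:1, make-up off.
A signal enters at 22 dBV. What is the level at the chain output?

Stage 1: 12 dB above 10 dBV, reduced 8:1 to 1.5 dB above → 11.5 dBV; +2 dB make-up → 13.5 dBV.
Stage 2: 19.3 dB above -5.8 dBV, reduced 3.2:1 to 6.03125 dB above → 0.23125 dBV.
Stage 3: 17.23125 dB above -17 dBV, reduced 20:1 to 0.861563 dB above → -16.138437 dBV.

-16.138437 dBV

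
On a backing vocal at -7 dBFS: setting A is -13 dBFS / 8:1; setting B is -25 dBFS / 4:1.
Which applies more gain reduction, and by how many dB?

B, by 8.25 dB

A: overshoot 6 dB → output overshoot 0.75 dB → GR 5.25 dB.
B: overshoot 18 dB → output overshoot 4.5 dB → GR 13.5 dB.
Difference: 8.25 dB in favour of B.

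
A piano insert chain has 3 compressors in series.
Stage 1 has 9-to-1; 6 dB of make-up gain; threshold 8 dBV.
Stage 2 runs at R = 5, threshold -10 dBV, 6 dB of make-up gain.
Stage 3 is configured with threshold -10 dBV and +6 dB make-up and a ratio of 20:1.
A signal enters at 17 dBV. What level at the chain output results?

-3.45 dBV

Stage 1: overshoot 9 dB → 9/9 = 1 dB → 9 dBV; +6 dB make-up → 15 dBV.
Stage 2: 25 dB above -10 dBV, reduced 5:1 to 5 dB above → -5 dBV; +6 dB make-up → 1 dBV.
Stage 3: 1 dBV is 11 dB over -10 dBV; at 20:1 that becomes 0.55 dB over, giving -9.45 dBV; +6 dB make-up → -3.45 dBV.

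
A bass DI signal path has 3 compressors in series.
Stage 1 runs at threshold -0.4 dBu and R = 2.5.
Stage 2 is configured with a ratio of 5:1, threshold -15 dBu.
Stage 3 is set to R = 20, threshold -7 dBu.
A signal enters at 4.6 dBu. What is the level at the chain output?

Stage 1: 4.6 dBu is 5 dB over -0.4 dBu; at 2.5:1 that becomes 2 dB over, giving 1.6 dBu.
Stage 2: 1.6 dBu is 16.6 dB over -15 dBu; at 5:1 that becomes 3.32 dB over, giving -11.68 dBu.
Stage 3: below threshold (-11.68 ≤ -7); passes unchanged; output -11.68 dBu.

-11.68 dBu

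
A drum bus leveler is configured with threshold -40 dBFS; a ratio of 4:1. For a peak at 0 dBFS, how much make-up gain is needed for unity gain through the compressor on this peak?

Overshoot 40 dB → 40/4 = 10 dB after compression, so the compressed level is -40 + 10 = -30 dBFS.
Make-up = target − compressed = 0 − (-30) = 30 dB.

30 dB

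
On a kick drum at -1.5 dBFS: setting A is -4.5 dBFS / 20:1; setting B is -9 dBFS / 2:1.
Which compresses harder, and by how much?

B, by 0.9 dB

A: overshoot 3 dB → output overshoot 0.15 dB → GR 2.85 dB.
B: overshoot 7.5 dB → output overshoot 3.75 dB → GR 3.75 dB.
B applies 0.9 dB more gain reduction.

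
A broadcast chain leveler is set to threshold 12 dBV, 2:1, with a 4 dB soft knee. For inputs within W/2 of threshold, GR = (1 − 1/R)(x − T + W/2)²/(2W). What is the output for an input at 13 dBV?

12.4375 dBV

x − T + W/2 = 13 − 12 + 2 = 3.
GR = (1 − 1/2) × 3² / 8 = 0.5 × 9 / 8 = 0.5625 dB.
Output = 13 − 0.5625 = 12.4375 dBV.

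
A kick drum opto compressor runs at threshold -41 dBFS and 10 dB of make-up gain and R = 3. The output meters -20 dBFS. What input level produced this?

Remove make-up: -20 − 10 = -30 dBFS.
Post-compression overshoot = -30 − (-41) = 11 dB.
Undo the ratio: input overshoot = 11 × 3 = 33 dB, giving input = -8 dBFS.

-8 dBFS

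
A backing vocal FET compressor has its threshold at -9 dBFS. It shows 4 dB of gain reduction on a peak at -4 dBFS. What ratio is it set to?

Input overshoot = -4 − (-9) = 5 dB.
Output overshoot = 5 − 4 = 1 dB.
Ratio = input overshoot / output overshoot = 5 / 1 = 5.

5:1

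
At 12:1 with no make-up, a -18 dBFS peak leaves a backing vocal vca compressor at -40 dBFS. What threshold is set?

-42 dBFS

Input is 24 dB above T (since output overshoot × R = input overshoot: (-40 − T)·12 = -18 − T gives T = -42 dBFS).
Check: -42 + (-18 − (-42))/12 = -42 + 2 = -40 dBFS. ✓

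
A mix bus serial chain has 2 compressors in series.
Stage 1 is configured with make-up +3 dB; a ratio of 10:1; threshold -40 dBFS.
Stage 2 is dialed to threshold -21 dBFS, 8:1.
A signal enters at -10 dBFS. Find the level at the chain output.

Stage 1: overshoot 30 dB → 30/10 = 3 dB → -37 dBFS; +3 dB make-up → -34 dBFS.
Stage 2: below threshold (-34 ≤ -21); passes unchanged; output -34 dBFS.

-34 dBFS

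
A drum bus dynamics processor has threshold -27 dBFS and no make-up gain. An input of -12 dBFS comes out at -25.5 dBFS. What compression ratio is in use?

10:1

Input overshoot = -12 − (-27) = 15 dB; output overshoot = -25.5 − (-27) = 1.5 dB.
Ratio = 15 / 1.5 = 10.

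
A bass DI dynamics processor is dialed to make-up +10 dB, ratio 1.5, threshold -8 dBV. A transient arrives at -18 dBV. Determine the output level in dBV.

-8 dBV

-18 dBV is 10 dB below the -8 dBV threshold, so no gain reduction is applied.
Make-up gain adds 10 dB: -18 + 10 = -8 dBV.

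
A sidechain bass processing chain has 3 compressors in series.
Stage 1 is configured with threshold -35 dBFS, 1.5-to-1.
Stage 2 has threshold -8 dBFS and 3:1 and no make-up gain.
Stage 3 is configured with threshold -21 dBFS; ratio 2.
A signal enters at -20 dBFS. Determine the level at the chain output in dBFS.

-25 dBFS

Stage 1: -20 dBFS is 15 dB over -35 dBFS; at 1.5:1 that becomes 10 dB over, giving -25 dBFS.
Stage 2: below threshold (-25 ≤ -8); passes unchanged; output -25 dBFS.
Stage 3: -25 dBFS is at or below the -21 dBFS threshold — no compression; output -25 dBFS.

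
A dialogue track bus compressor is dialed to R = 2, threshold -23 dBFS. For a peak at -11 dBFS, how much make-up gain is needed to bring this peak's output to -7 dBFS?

The peak compresses to -23 + 12/2 = -17 dBFS.
To reach -7 dBFS requires -7 − (-17) = 10 dB of make-up.

10 dB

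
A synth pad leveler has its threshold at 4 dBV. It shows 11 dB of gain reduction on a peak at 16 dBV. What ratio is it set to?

Input overshoot = 16 − 4 = 12 dB.
Output overshoot = 12 − 11 = 1 dB.
Ratio = input overshoot / output overshoot = 12 / 1 = 12.

12:1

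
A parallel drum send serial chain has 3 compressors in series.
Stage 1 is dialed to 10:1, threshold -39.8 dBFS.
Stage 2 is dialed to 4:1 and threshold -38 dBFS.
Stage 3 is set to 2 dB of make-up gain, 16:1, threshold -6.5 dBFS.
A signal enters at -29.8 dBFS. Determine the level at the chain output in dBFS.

Stage 1: overshoot 10 dB → 10/10 = 1 dB → -38.8 dBFS.
Stage 2: below threshold (-38.8 ≤ -38); passes unchanged; output -38.8 dBFS.
Stage 3: below threshold (-38.8 ≤ -6.5); passes unchanged; make-up brings it to -36.8 dBFS.

-36.8 dBFS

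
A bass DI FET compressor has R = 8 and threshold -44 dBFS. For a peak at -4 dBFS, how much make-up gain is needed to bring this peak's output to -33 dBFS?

Overshoot 40 dB → 40/8 = 5 dB after compression, so the compressed level is -44 + 5 = -39 dBFS.
Make-up = target − compressed = -33 − (-39) = 6 dB.

6 dB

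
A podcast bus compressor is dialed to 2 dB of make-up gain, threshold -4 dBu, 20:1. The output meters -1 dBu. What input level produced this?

Remove make-up: -1 − 2 = -3 dBu.
The compressed level sits -3 − (-4) = 1 dB over threshold.
Before 20:1 compression the overshoot was 1 × 20 = 20 dB, so input = -4 + 20 = 16 dBu.

16 dBu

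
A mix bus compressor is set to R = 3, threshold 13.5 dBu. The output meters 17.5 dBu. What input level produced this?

The compressed level sits 17.5 − 13.5 = 4 dB over threshold.
Input overshoot = R × output overshoot = 12 dB → input = 13.5 + 12 = 25.5 dBu.

25.5 dBu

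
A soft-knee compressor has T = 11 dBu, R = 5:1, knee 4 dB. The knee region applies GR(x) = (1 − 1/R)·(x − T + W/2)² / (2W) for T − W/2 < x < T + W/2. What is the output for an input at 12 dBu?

11.1 dBu

x − T + W/2 = 12 − 11 + 2 = 3.
GR = (1 − 1/5) × 3² / 8 = 0.8 × 9 / 8 = 0.9 dB.
Output = 12 − 0.9 = 11.1 dBu.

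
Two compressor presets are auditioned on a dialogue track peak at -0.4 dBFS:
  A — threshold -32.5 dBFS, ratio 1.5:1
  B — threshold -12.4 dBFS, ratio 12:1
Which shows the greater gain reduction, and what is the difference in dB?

A: GR = 32.1 − 32.1/1.5 = 10.7 dB.
B: GR = 12 − 12/12 = 11 dB.
Difference: 0.3 dB in favour of B.

B, by 0.3 dB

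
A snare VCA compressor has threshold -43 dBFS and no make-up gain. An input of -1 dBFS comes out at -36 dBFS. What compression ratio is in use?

6:1

Input overshoot = -1 − (-43) = 42 dB; output overshoot = -36 − (-43) = 7 dB.
Ratio = 42 / 7 = 6.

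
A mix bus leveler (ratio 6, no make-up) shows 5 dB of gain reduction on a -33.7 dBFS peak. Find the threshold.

-39.7 dBFS

Let T be the threshold. Output overshoot = (input overshoot)/R, so -38.7 − T = (-33.7 − T)/6.
6·(-38.7 − T) = -33.7 − T → 5·T = -232.2 − (-33.7) = -198.5.
T = -198.5/5 = -39.7 dBFS.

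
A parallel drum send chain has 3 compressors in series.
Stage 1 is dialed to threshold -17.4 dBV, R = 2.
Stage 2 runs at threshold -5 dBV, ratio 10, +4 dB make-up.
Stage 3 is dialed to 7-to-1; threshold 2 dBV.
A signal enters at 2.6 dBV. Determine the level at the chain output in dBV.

Stage 1: 20 dB above -17.4 dBV, reduced 2:1 to 10 dB above → -7.4 dBV.
Stage 2: below threshold (-7.4 ≤ -5); passes unchanged; make-up brings it to -3.4 dBV.
Stage 3: -3.4 dBV ≤ 2 dBV, so stage 3 doesn't engage; output -3.4 dBV.

-3.4 dBV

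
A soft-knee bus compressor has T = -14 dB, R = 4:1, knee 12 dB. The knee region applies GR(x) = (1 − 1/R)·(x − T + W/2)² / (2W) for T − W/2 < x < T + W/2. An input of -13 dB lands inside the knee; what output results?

-14.53125 dB

x − T + W/2 = -13 − (-14) + 6 = 7.
GR = (1 − 1/4) × 7² / 24 = 0.75 × 49 / 24 = 1.53125 dB.
Output = -13 − 1.53125 = -14.53125 dB.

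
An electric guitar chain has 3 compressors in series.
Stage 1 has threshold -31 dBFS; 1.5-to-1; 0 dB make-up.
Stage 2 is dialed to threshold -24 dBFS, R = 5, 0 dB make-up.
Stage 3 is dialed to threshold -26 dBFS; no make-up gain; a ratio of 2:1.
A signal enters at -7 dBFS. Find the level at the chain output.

-24.1 dBFS

Stage 1: -7 dBFS is 24 dB over -31 dBFS; at 1.5:1 that becomes 16 dB over, giving -15 dBFS.
Stage 2: 9 dB above -24 dBFS, reduced 5:1 to 1.8 dB above → -22.2 dBFS.
Stage 3: overshoot 3.8 dB → 3.8/2 = 1.9 dB → -24.1 dBFS.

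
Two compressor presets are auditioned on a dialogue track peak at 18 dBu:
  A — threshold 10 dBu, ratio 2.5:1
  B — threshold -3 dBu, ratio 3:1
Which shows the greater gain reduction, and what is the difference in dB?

B, by 9.2 dB

A: 8 dB over, compressed to 3.2 dB over, so 4.8 dB of GR.
B: 21 dB over, compressed to 7 dB over, so 14 dB of GR.
B reduces 9.2 dB more.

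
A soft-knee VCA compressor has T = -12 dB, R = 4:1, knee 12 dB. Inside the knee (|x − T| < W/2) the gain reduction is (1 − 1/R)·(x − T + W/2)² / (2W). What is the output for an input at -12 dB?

-13.125 dB

x − T + W/2 = -12 − (-12) + 6 = 6.
GR = (1 − 1/4) × 6² / 24 = 0.75 × 36 / 24 = 1.125 dB.
Output = -12 − 1.125 = -13.125 dB.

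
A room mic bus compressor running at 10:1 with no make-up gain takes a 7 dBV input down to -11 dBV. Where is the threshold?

-13 dBV

Input is 20 dB above T (since output overshoot × R = input overshoot: (-11 − T)·10 = 7 − T gives T = -13 dBV).
Check: -13 + (7 − (-13))/10 = -13 + 2 = -11 dBV. ✓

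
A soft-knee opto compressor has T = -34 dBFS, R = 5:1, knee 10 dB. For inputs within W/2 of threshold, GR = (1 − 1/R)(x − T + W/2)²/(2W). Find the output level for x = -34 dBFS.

x − T + W/2 = -34 − (-34) + 5 = 5.
GR = (1 − 1/5) × 5² / 20 = 0.8 × 25 / 20 = 1 dB.
Output = -34 − 1 = -35 dBFS.

-35 dBFS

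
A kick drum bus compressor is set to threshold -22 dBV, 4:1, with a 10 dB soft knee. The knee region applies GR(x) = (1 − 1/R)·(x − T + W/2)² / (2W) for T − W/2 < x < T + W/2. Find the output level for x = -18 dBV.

x − T + W/2 = -18 − (-22) + 5 = 9.
GR = (1 − 1/4) × 9² / 20 = 0.75 × 81 / 20 = 3.0375 dB.
Output = -18 − 3.0375 = -21.0375 dBV.

-21.0375 dBV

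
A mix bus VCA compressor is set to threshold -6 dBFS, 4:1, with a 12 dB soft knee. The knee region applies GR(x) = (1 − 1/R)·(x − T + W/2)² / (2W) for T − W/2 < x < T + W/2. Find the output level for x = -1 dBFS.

-4.78125 dBFS

x − T + W/2 = -1 − (-6) + 6 = 11.
GR = (1 − 1/4) × 11² / 24 = 0.75 × 121 / 24 = 3.78125 dB.
Output = -1 − 3.78125 = -4.78125 dBFS.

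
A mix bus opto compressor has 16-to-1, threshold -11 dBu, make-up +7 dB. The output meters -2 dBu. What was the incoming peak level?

21 dBu

Remove make-up: -2 − 7 = -9 dBu.
The compressed level sits -9 − (-11) = 2 dB over threshold.
Input overshoot = R × output overshoot = 32 dB → input = -11 + 32 = 21 dBu.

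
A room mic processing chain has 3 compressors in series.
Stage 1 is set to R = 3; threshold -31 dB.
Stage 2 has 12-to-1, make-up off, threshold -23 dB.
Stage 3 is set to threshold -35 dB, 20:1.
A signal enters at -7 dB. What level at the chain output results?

Stage 1: overshoot 24 dB → 24/3 = 8 dB → -23 dB.
Stage 2: -23 dB ≤ -23 dB, so stage 2 doesn't engage; output -23 dB.
Stage 3: overshoot 12 dB → 12/20 = 0.6 dB → -34.4 dB.

-34.4 dB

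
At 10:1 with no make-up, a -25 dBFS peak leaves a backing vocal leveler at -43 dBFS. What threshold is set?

-45 dBFS

Input is 20 dB above T (since output overshoot × R = input overshoot: (-43 − T)·10 = -25 − T gives T = -45 dBFS).
Check: -45 + (-25 − (-45))/10 = -45 + 2 = -43 dBFS. ✓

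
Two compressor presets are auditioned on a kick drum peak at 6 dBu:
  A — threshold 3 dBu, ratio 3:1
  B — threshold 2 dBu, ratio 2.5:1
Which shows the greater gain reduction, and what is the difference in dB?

B, by 0.4 dB

A: 3 dB over, compressed to 1 dB over, so 2 dB of GR.
B: 4 dB over, compressed to 1.6 dB over, so 2.4 dB of GR.
B reduces 0.4 dB more.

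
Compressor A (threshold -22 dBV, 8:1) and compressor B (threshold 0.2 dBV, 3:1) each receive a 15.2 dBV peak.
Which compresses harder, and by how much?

A, by 22.55 dB

A: 37.2 dB over, compressed to 4.65 dB over, so 32.55 dB of GR.
B: 15 dB over, compressed to 5 dB over, so 10 dB of GR.
A reduces 22.55 dB more.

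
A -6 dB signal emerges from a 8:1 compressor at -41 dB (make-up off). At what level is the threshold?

-46 dB

Gain reduction = -6 − (-41) = 35 dB; output overshoot = GR / (R − 1) = 35 / 7 = 5 dB.
Threshold = output − output overshoot = -41 − 5 = -46 dB.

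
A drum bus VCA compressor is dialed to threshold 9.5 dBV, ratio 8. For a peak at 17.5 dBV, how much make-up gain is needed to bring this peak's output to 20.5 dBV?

Overshoot 8 dB → 8/8 = 1 dB after compression, so the compressed level is 9.5 + 1 = 10.5 dBV.
Make-up = target − compressed = 20.5 − 10.5 = 10 dB.

10 dB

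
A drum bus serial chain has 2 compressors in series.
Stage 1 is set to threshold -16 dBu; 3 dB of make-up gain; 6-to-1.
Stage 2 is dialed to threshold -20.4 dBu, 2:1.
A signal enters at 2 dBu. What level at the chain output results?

Stage 1: overshoot 18 dB → 18/6 = 3 dB → -13 dBu; +3 dB make-up → -10 dBu.
Stage 2: overshoot 10.4 dB → 10.4/2 = 5.2 dB → -15.2 dBu.

-15.2 dBu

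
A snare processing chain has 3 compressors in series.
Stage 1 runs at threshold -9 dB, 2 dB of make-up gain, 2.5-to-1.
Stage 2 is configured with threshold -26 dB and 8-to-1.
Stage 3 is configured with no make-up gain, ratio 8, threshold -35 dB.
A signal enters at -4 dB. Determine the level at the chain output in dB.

-33.546875 dB

Stage 1: 5 dB above -9 dB, reduced 2.5:1 to 2 dB above → -7 dB; +2 dB make-up → -5 dB.
Stage 2: -5 dB is 21 dB over -26 dB; at 8:1 that becomes 2.625 dB over, giving -23.375 dB.
Stage 3: overshoot 11.625 dB → 11.625/8 = 1.453125 dB → -33.546875 dB.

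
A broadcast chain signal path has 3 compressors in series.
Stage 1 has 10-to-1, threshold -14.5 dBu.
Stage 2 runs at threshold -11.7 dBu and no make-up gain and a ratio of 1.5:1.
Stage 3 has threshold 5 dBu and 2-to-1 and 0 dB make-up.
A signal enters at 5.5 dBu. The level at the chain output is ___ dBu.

Stage 1: 5.5 dBu is 20 dB over -14.5 dBu; at 10:1 that becomes 2 dB over, giving -12.5 dBu.
Stage 2: below threshold (-12.5 ≤ -11.7); passes unchanged; output -12.5 dBu.
Stage 3: -12.5 dBu is at or below the 5 dBu threshold — no compression; output -12.5 dBu.

-12.5 dBu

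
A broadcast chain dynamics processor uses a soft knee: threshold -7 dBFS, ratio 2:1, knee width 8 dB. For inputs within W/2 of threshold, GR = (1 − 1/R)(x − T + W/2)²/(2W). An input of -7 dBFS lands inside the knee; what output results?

-7.5 dBFS

x − T + W/2 = -7 − (-7) + 4 = 4.
GR = (1 − 1/2) × 4² / 16 = 0.5 × 16 / 16 = 0.5 dB.
Output = -7 − 0.5 = -7.5 dBFS.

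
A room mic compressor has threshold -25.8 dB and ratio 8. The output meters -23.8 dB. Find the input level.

-9.8 dB

The compressed level sits -23.8 − (-25.8) = 2 dB over threshold.
Undo the ratio: input overshoot = 2 × 8 = 16 dB, giving input = -9.8 dB.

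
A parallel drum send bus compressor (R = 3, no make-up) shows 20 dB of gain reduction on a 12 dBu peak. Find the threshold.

-18 dBu

Gain reduction = 12 − (-8) = 20 dB; output overshoot = GR / (R − 1) = 20 / 2 = 10 dB.
Threshold = output − output overshoot = -8 − 10 = -18 dBu.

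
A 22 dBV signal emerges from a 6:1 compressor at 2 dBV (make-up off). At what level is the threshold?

Gain reduction = 22 − 2 = 20 dB; output overshoot = GR / (R − 1) = 20 / 5 = 4 dB.
Threshold = output − output overshoot = 2 − 4 = -2 dBV.

-2 dBV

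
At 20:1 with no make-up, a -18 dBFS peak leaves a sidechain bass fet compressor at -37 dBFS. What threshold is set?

-38 dBFS

Let T be the threshold. Output overshoot = (input overshoot)/R, so -37 − T = (-18 − T)/20.
20·(-37 − T) = -18 − T → 19·T = -740 − (-18) = -722.
T = -722/19 = -38 dBFS.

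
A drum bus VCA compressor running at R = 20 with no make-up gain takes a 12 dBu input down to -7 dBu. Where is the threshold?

-8 dBu

Gain reduction = 12 − (-7) = 19 dB; output overshoot = GR / (R − 1) = 19 / 19 = 1 dB.
Threshold = output − output overshoot = -7 − 1 = -8 dBu.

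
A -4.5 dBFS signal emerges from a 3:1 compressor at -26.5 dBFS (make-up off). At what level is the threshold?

Input is 33 dB above T (since output overshoot × R = input overshoot: (-26.5 − T)·3 = -4.5 − T gives T = -37.5 dBFS).
Check: -37.5 + (-4.5 − (-37.5))/3 = -37.5 + 11 = -26.5 dBFS. ✓

-37.5 dBFS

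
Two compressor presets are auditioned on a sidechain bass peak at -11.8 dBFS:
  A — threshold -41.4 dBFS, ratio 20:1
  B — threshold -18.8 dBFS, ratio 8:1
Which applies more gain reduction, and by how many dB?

A: overshoot 29.6 dB → output overshoot 1.48 dB → GR 28.12 dB.
B: overshoot 7 dB → output overshoot 0.875 dB → GR 6.125 dB.
A reduces 21.995 dB more.

A, by 21.995 dB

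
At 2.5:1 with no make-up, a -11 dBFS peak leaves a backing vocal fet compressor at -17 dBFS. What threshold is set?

Input is 10 dB above T (since output overshoot × R = input overshoot: (-17 − T)·2.5 = -11 − T gives T = -21 dBFS).
Check: -21 + (-11 − (-21))/2.5 = -21 + 4 = -17 dBFS. ✓

-21 dBFS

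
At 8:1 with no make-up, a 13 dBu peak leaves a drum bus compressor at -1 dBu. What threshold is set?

Let T be the threshold. Output overshoot = (input overshoot)/R, so -1 − T = (13 − T)/8.
8·(-1 − T) = 13 − T → 7·T = -8 − 13 = -21.
T = -21/7 = -3 dBu.

-3 dBu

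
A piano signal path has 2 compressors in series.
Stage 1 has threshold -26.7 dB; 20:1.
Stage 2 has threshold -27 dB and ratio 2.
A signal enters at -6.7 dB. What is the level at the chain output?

-26.35 dB

Stage 1: -6.7 dB is 20 dB over -26.7 dB; at 20:1 that becomes 1 dB over, giving -25.7 dB.
Stage 2: 1.3 dB above -27 dB, reduced 2:1 to 0.65 dB above → -26.35 dB.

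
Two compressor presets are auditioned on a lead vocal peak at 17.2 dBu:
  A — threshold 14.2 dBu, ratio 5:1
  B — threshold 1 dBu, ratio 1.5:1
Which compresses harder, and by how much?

A: overshoot 3 dB → output overshoot 0.6 dB → GR 2.4 dB.
B: overshoot 16.2 dB → output overshoot 10.8 dB → GR 5.4 dB.
B applies 3 dB more gain reduction.

B, by 3 dB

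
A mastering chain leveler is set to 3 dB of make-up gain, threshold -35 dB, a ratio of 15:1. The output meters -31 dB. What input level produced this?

-20 dB

Remove make-up: -31 − 3 = -34 dB.
That's 1 dB above the -35 dB threshold.
Undo the ratio: input overshoot = 1 × 15 = 15 dB, giving input = -20 dB.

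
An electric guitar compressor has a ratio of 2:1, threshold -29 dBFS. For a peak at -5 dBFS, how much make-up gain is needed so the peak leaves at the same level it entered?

Without make-up, output = threshold + overshoot/2 = -29 + 12 = -17 dBFS.
Gap to target: 12 dB.

12 dB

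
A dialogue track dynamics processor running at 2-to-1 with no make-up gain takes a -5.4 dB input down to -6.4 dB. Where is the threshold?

Gain reduction = -5.4 − (-6.4) = 1 dB; output overshoot = GR / (R − 1) = 1 / 1 = 1 dB.
Threshold = output − output overshoot = -6.4 − 1 = -7.4 dB.

-7.4 dB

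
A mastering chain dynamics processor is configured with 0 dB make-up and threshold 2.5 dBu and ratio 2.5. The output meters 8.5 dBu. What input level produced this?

Post-compression overshoot = 8.5 − 2.5 = 6 dB.
Undo the ratio: input overshoot = 6 × 2.5 = 15 dB, giving input = 17.5 dBu.

17.5 dBu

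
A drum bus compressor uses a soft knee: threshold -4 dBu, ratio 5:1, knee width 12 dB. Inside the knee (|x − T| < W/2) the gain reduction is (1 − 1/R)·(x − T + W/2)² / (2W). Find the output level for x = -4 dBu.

-5.2 dBu

x − T + W/2 = -4 − (-4) + 6 = 6.
GR = (1 − 1/5) × 6² / 24 = 0.8 × 36 / 24 = 1.2 dB.
Output = -4 − 1.2 = -5.2 dBu.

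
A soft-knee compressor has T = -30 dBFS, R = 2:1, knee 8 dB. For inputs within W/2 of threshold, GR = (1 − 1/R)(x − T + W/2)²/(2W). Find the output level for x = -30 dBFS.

x − T + W/2 = -30 − (-30) + 4 = 4.
GR = (1 − 1/2) × 4² / 16 = 0.5 × 16 / 16 = 0.5 dB.
Output = -30 − 0.5 = -30.5 dBFS.

-30.5 dBFS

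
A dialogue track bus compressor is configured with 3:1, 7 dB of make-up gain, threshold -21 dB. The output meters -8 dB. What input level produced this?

Stripping the +7 dB make-up gives -15 dB at the gain stage.
The compressed level sits -15 − (-21) = 6 dB over threshold.
Before 3:1 compression the overshoot was 6 × 3 = 18 dB, so input = -21 + 18 = -3 dB.

-3 dB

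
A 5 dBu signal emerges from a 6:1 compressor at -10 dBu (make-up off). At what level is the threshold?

-13 dBu

Let T be the threshold. Output overshoot = (input overshoot)/R, so -10 − T = (5 − T)/6.
6·(-10 − T) = 5 − T → 5·T = -60 − 5 = -65.
T = -65/5 = -13 dBu.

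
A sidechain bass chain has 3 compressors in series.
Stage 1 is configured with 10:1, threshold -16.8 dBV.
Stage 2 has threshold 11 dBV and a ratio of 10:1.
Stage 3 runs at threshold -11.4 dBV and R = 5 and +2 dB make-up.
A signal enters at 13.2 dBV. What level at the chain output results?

Stage 1: 13.2 dBV is 30 dB over -16.8 dBV; at 10:1 that becomes 3 dB over, giving -13.8 dBV.
Stage 2: -13.8 dBV is at or below the 11 dBV threshold — no compression; output -13.8 dBV.
Stage 3: -13.8 dBV is at or below the -11.4 dBV threshold — no compression; make-up brings it to -11.8 dBV.

-11.8 dBV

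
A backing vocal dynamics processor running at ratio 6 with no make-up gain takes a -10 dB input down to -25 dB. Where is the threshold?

Input is 18 dB above T (since output overshoot × R = input overshoot: (-25 − T)·6 = -10 − T gives T = -28 dB).
Check: -28 + (-10 − (-28))/6 = -28 + 3 = -25 dB. ✓

-28 dB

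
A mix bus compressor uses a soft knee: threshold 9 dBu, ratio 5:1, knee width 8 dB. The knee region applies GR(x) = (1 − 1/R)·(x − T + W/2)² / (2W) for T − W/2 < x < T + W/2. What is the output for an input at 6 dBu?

x − T + W/2 = 6 − 9 + 4 = 1.
GR = (1 − 1/5) × 1² / 16 = 0.8 × 1 / 16 = 0.05 dB.
Output = 6 − 0.05 = 5.95 dBu.

5.95 dBu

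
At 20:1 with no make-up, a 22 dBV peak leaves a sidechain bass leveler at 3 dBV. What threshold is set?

2 dBV

Input is 20 dB above T (since output overshoot × R = input overshoot: (3 − T)·20 = 22 − T gives T = 2 dBV).
Check: 2 + (22 − 2)/20 = 2 + 1 = 3 dBV. ✓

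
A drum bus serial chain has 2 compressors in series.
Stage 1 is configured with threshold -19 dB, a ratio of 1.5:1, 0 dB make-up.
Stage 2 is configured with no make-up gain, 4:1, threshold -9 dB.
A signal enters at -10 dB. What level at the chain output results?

Stage 1: 9 dB above -19 dB, reduced 1.5:1 to 6 dB above → -13 dB.
Stage 2: below threshold (-13 ≤ -9); passes unchanged; output -13 dB.

-13 dB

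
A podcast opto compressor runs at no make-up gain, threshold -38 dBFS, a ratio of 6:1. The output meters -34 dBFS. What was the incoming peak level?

-14 dBFS

The compressed level sits -34 − (-38) = 4 dB over threshold.
Input overshoot = R × output overshoot = 24 dB → input = -38 + 24 = -14 dBFS.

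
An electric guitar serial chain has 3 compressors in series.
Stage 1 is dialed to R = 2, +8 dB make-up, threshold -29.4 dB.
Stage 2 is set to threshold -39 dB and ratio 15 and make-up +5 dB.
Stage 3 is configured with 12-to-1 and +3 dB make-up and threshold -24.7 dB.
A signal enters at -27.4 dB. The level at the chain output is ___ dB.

-29.76 dB

Stage 1: overshoot 2 dB → 2/2 = 1 dB → -28.4 dB; +8 dB make-up → -20.4 dB.
Stage 2: overshoot 18.6 dB → 18.6/15 = 1.24 dB → -37.76 dB; +5 dB make-up → -32.76 dB.
Stage 3: -32.76 dB is at or below the -24.7 dB threshold — no compression; make-up brings it to -29.76 dB.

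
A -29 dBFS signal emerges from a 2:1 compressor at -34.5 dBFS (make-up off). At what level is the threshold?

Gain reduction = -29 − (-34.5) = 5.5 dB; output overshoot = GR / (R − 1) = 5.5 / 1 = 5.5 dB.
Threshold = output − output overshoot = -34.5 − 5.5 = -40 dBFS.

-40 dBFS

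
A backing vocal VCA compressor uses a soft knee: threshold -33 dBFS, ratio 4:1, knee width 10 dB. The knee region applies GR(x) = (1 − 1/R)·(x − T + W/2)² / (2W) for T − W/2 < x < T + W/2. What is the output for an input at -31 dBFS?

x − T + W/2 = -31 − (-33) + 5 = 7.
GR = (1 − 1/4) × 7² / 20 = 0.75 × 49 / 20 = 1.8375 dB.
Output = -31 − 1.8375 = -32.8375 dBFS.

-32.8375 dBFS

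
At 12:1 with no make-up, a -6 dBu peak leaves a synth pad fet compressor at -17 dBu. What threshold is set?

Input is 12 dB above T (since output overshoot × R = input overshoot: (-17 − T)·12 = -6 − T gives T = -18 dBu).
Check: -18 + (-6 − (-18))/12 = -18 + 1 = -17 dBu. ✓

-18 dBu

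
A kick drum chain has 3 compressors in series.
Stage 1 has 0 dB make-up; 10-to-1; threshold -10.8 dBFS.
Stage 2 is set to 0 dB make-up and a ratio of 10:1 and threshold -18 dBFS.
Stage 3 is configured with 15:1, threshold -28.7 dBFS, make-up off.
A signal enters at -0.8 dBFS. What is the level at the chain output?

-27.932 dBFS

Stage 1: 10 dB above -10.8 dBFS, reduced 10:1 to 1 dB above → -9.8 dBFS.
Stage 2: overshoot 8.2 dB → 8.2/10 = 0.82 dB → -17.18 dBFS.
Stage 3: overshoot 11.52 dB → 11.52/15 = 0.768 dB → -27.932 dBFS.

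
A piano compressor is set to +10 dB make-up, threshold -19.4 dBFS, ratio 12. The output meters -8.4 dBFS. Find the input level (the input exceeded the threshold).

Before make-up, the level was -8.4 − 10 = -18.4 dBFS.
That's 1 dB above the -19.4 dBFS threshold.
Undo the ratio: input overshoot = 1 × 12 = 12 dB, giving input = -7.4 dBFS.

-7.4 dBFS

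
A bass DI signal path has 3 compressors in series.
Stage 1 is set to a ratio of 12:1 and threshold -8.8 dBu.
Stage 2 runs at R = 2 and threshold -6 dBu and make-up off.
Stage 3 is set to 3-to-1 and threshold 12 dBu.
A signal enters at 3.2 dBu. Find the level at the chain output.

-7.8 dBu

Stage 1: 3.2 dBu is 12 dB over -8.8 dBu; at 12:1 that becomes 1 dB over, giving -7.8 dBu.
Stage 2: below threshold (-7.8 ≤ -6); passes unchanged; output -7.8 dBu.
Stage 3: -7.8 dBu is at or below the 12 dBu threshold — no compression; output -7.8 dBu.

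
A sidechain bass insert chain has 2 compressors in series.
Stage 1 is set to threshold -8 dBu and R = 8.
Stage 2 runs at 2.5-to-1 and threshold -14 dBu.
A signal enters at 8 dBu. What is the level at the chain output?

Stage 1: overshoot 16 dB → 16/8 = 2 dB → -6 dBu.
Stage 2: -6 dBu is 8 dB over -14 dBu; at 2.5:1 that becomes 3.2 dB over, giving -10.8 dBu.

-10.8 dBu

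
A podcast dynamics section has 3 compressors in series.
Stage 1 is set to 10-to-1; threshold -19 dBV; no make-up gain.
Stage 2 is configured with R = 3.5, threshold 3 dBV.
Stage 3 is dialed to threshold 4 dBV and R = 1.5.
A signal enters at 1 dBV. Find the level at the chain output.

-17 dBV

Stage 1: 20 dB above -19 dBV, reduced 10:1 to 2 dB above → -17 dBV.
Stage 2: -17 dBV ≤ 3 dBV, so stage 2 doesn't engage; output -17 dBV.
Stage 3: -17 dBV ≤ 4 dBV, so stage 3 doesn't engage; output -17 dBV.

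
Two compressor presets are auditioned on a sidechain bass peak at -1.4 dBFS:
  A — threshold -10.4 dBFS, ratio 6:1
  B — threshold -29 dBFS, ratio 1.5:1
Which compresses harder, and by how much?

A: overshoot 9 dB → output overshoot 1.5 dB → GR 7.5 dB.
B: overshoot 27.6 dB → output overshoot 18.4 dB → GR 9.2 dB.
B applies 1.7 dB more gain reduction.

B, by 1.7 dB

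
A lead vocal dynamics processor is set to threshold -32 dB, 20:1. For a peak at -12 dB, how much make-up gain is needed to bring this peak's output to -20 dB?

11 dB

Without make-up, output = threshold + overshoot/20 = -32 + 1 = -31 dB.
Gap to target: 11 dB.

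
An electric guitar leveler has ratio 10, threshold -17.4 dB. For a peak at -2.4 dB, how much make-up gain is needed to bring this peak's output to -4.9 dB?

11 dB

Overshoot 15 dB → 15/10 = 1.5 dB after compression, so the compressed level is -17.4 + 1.5 = -15.9 dB.
Make-up = target − compressed = -4.9 − (-15.9) = 11 dB.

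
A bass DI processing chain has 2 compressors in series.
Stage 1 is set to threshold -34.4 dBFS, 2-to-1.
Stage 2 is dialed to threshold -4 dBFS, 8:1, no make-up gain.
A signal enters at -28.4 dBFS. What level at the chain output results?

Stage 1: overshoot 6 dB → 6/2 = 3 dB → -31.4 dBFS.
Stage 2: -31.4 dBFS is at or below the -4 dBFS threshold — no compression; output -31.4 dBFS.

-31.4 dBFS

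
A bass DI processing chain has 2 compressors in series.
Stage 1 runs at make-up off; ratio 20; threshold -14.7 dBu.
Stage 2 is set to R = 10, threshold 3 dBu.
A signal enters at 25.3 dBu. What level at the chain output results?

Stage 1: 40 dB above -14.7 dBu, reduced 20:1 to 2 dB above → -12.7 dBu.
Stage 2: -12.7 dBu is at or below the 3 dBu threshold — no compression; output -12.7 dBu.

-12.7 dBu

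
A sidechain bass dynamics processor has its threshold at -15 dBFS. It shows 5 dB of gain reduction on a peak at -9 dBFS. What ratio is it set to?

6:1

Input overshoot = -9 − (-15) = 6 dB.
Output overshoot = 6 − 5 = 1 dB.
Ratio = input overshoot / output overshoot = 6 / 1 = 6.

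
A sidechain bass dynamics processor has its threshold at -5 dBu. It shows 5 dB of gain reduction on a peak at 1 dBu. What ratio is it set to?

Input overshoot = 1 − (-5) = 6 dB.
Output overshoot = 6 − 5 = 1 dB.
Ratio = input overshoot / output overshoot = 6 / 1 = 6.

6:1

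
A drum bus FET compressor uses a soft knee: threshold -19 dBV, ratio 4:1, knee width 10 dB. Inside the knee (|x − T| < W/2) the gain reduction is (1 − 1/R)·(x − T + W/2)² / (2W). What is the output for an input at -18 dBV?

-19.35 dBV

x − T + W/2 = -18 − (-19) + 5 = 6.
GR = (1 − 1/4) × 6² / 20 = 0.75 × 36 / 20 = 1.35 dB.
Output = -18 − 1.35 = -19.35 dBV.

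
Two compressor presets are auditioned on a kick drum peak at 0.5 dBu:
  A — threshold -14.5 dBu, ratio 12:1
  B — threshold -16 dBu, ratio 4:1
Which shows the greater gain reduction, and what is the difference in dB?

A: GR = 15 − 15/12 = 13.75 dB.
B: GR = 16.5 − 16.5/4 = 12.375 dB.
Difference: 1.375 dB in favour of A.

A, by 1.375 dB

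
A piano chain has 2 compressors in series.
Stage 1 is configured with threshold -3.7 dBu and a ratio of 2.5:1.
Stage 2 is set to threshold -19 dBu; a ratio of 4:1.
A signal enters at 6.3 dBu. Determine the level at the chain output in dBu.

Stage 1: 6.3 dBu is 10 dB over -3.7 dBu; at 2.5:1 that becomes 4 dB over, giving 0.3 dBu.
Stage 2: 19.3 dB above -19 dBu, reduced 4:1 to 4.825 dB above → -14.175 dBu.

-14.175 dBu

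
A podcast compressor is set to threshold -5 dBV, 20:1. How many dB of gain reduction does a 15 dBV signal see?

The signal is 20 dB above threshold.
After 20:1 compression the overshoot becomes 20/20 = 1 dB.
Gain reduction = 20 − 1 = 19 dB.

19 dB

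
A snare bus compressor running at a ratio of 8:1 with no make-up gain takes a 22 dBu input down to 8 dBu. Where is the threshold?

6 dBu

Let T be the threshold. Output overshoot = (input overshoot)/R, so 8 − T = (22 − T)/8.
8·(8 − T) = 22 − T → 7·T = 64 − 22 = 42.
T = 42/7 = 6 dBu.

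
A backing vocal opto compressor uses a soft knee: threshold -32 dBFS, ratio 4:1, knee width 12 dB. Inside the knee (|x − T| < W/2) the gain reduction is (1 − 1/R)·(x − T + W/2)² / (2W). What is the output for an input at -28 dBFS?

x − T + W/2 = -28 − (-32) + 6 = 10.
GR = (1 − 1/4) × 10² / 24 = 0.75 × 100 / 24 = 3.125 dB.
Output = -28 − 3.125 = -31.125 dBFS.

-31.125 dBFS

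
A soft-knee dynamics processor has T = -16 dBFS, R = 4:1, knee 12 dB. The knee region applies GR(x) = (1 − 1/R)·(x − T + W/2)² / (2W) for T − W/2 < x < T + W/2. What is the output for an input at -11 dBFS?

x − T + W/2 = -11 − (-16) + 6 = 11.
GR = (1 − 1/4) × 11² / 24 = 0.75 × 121 / 24 = 3.78125 dB.
Output = -11 − 3.78125 = -14.78125 dBFS.

-14.78125 dBFS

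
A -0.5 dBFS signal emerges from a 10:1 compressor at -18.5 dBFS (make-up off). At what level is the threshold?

-20.5 dBFS

Let T be the threshold. Output overshoot = (input overshoot)/R, so -18.5 − T = (-0.5 − T)/10.
10·(-18.5 − T) = -0.5 − T → 9·T = -185 − (-0.5) = -184.5.
T = -184.5/9 = -20.5 dBFS.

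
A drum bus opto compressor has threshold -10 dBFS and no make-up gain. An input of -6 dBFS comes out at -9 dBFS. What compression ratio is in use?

Input overshoot = -6 − (-10) = 4 dB; output overshoot = -9 − (-10) = 1 dB.
Ratio = 4 / 1 = 4.

4:1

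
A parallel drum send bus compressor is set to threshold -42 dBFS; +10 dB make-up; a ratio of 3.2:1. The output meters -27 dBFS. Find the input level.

-26 dBFS

Stripping the +10 dB make-up gives -37 dBFS at the gain stage.
The compressed level sits -37 − (-42) = 5 dB over threshold.
Undo the ratio: input overshoot = 5 × 3.2 = 16 dB, giving input = -26 dBFS.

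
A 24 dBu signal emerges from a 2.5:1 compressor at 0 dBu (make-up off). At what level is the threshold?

Let T be the threshold. Output overshoot = (input overshoot)/R, so 0 − T = (24 − T)/2.5.
2.5·(0 − T) = 24 − T → 1.5·T = 0 − 24 = -24.
T = -24/1.5 = -16 dBu.

-16 dBu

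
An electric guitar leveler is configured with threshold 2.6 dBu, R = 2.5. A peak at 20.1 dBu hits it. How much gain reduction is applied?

20.1 dBu exceeds the threshold by 17.5 dB.
A 2.5:1 ratio leaves 7 dB of that excess.
Gain reduction = 17.5 − 7 = 10.5 dB.

10.5 dB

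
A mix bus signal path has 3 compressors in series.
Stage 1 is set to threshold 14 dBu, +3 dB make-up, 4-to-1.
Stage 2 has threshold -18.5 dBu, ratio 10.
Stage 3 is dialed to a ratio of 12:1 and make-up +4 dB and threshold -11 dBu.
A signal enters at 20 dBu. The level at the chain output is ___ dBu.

Stage 1: 20 dBu is 6 dB over 14 dBu; at 4:1 that becomes 1.5 dB over, giving 15.5 dBu; +3 dB make-up → 18.5 dBu.
Stage 2: overshoot 37 dB → 37/10 = 3.7 dB → -14.8 dBu.
Stage 3: -14.8 dBu ≤ -11 dBu, so stage 3 doesn't engage; make-up brings it to -10.8 dBu.

-10.8 dBu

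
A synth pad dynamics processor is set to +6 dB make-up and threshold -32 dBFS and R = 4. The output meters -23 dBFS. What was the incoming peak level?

Stripping the +6 dB make-up gives -29 dBFS at the gain stage.
The compressed level sits -29 − (-32) = 3 dB over threshold.
Undo the ratio: input overshoot = 3 × 4 = 12 dB, giving input = -20 dBFS.

-20 dBFS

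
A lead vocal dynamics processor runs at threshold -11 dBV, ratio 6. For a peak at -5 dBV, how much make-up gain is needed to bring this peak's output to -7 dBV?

3 dB

Without make-up, output = threshold + overshoot/6 = -11 + 1 = -10 dBV.
Gap to target: 3 dB.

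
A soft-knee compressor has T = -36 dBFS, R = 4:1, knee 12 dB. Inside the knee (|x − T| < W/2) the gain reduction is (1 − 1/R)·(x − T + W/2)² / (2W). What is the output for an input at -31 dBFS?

-34.78125 dBFS

x − T + W/2 = -31 − (-36) + 6 = 11.
GR = (1 − 1/4) × 11² / 24 = 0.75 × 121 / 24 = 3.78125 dB.
Output = -31 − 3.78125 = -34.78125 dBFS.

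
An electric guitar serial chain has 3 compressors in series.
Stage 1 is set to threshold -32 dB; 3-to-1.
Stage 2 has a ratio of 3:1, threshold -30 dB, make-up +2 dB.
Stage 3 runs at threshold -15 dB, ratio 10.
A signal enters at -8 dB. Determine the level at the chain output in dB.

-26 dB

Stage 1: overshoot 24 dB → 24/3 = 8 dB → -24 dB.
Stage 2: -24 dB is 6 dB over -30 dB; at 3:1 that becomes 2 dB over, giving -28 dB; +2 dB make-up → -26 dB.
Stage 3: -26 dB ≤ -15 dB, so stage 3 doesn't engage; output -26 dB.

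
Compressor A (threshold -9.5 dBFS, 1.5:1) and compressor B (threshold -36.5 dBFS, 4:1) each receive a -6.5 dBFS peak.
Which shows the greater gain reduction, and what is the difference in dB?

B, by 21.5 dB

A: 3 dB over, compressed to 2 dB over, so 1 dB of GR.
B: 30 dB over, compressed to 7.5 dB over, so 22.5 dB of GR.
Difference: 21.5 dB in favour of B.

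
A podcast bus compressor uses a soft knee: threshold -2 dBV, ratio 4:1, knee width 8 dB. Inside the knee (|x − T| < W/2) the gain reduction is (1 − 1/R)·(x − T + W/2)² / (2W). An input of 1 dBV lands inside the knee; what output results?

x − T + W/2 = 1 − (-2) + 4 = 7.
GR = (1 − 1/4) × 7² / 16 = 0.75 × 49 / 16 = 2.296875 dB.
Output = 1 − 2.296875 = -1.296875 dBV.

-1.296875 dBV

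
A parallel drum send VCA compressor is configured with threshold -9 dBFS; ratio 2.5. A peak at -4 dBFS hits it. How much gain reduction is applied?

The signal is 5 dB above threshold.
After 2.5:1 compression the overshoot becomes 5/2.5 = 2 dB.
So the signal is attenuated by 5 − 2 = 3 dB.

3 dB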